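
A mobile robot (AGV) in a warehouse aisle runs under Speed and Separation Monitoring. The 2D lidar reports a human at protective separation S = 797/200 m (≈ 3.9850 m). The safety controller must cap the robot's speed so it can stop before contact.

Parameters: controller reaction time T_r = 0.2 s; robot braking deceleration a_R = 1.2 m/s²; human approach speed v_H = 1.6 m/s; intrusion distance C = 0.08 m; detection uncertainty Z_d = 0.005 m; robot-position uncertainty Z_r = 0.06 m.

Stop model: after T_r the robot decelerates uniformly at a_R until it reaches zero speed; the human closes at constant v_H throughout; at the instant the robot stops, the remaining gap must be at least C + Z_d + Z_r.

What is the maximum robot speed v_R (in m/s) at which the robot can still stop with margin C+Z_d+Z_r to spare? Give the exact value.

at the boundary: (5/12)·v² + (23/15)·v + (-88/25) = 0
  disc = (23/15)² − 4·(5/12)·(-88/25) = 1849/225 ; √disc = 43/15
  v_R = (−(23/15) + 43/15) / (2·(5/12)) = 8/5 m/s
check:
braking lasts T_s = (8/5)/(6/5) = 1.3333 s
robot in T_r: 1.6000·0.2000 = 0.3200 m
braking distance = 1.6000²/(2·1.2000) = 1.0667 m
human closes 1.6000·1.5333 = 2.4533 m
margins: 0.0800+0.0050+0.0600 = 0.1450 m
sum ≈ 0.3200+1.0667+2.4533+0.1450 ≈ 3.9850 m = S ✓

v_R_max = 8/5 m/s = 1.6000 m/s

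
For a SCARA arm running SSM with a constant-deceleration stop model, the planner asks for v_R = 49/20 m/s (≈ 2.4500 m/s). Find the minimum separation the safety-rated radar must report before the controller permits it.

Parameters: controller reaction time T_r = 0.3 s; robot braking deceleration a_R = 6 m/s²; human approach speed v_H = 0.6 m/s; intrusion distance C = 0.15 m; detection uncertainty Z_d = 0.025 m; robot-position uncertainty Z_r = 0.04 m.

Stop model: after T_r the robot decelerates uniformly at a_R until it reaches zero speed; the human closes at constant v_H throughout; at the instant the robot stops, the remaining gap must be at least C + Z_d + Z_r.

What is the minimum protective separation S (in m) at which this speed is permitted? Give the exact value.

S_min = 9001/4800 m = 1.8752 m

T_s = v_R/a_R = (49/20)/6 = 0.4083 s
robot in T_r: 2.4500·0.3000 = 0.7350 m
robot under decel: 2.4500²/(2·6.0000) = 0.5002 m
person approaches 0.6000·(0.3000+0.4083) = 0.4250 m
margins: 0.1500+0.0250+0.0400 = 0.2150 m
S_min ≈ 0.7350+0.5002+0.4250+0.2150  ⇒  S_min = 9001/4800 m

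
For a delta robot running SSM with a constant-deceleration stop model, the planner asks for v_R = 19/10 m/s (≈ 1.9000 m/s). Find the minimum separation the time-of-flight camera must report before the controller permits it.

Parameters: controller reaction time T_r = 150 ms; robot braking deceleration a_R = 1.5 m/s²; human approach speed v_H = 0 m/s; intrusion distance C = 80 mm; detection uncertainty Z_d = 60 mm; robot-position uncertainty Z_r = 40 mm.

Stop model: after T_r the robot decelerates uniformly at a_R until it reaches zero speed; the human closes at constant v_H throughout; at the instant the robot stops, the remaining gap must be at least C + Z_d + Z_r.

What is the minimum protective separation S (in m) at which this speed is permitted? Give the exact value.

braking lasts T_s = (19/10)/(3/2) = 1.2667 s
robot in T_r: 1.9000·0.1500 = 0.2850 m
braking distance = 1.9000²/(2·1.5000) = 1.2033 m
human over T_r+T_s: 0.0000·(0.1500+1.2667) = 0.0000 m
residual clearance needed = 0.0800+0.0600+0.0400 = 0.1800 m
S_min ≈ 0.2850+1.2033+0.0000+0.1800  ⇒  S_min = 1001/600 m

S_min = 1001/600 m = 1.6683 m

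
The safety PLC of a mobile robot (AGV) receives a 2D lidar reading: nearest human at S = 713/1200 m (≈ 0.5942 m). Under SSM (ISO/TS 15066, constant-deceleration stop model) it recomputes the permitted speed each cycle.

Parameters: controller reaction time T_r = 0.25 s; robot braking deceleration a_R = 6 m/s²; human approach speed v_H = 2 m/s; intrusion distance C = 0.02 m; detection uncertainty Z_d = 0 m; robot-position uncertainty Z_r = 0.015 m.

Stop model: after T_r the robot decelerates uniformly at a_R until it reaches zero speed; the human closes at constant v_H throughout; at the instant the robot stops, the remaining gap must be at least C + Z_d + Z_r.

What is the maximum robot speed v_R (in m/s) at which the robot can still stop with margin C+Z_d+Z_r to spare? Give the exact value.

v_R_max = 1/10 m/s = 0.1000 m/s

quadratic (1/12)·v² + (7/12)·v + (-71/1200) = 0
  disc = (7/12)² − 4·(1/12)·(-71/1200) = 9/25 ; √disc = 3/5
  v_R = (−(7/12) + 3/5) / (2·(1/12)) = 1/10 m/s
check:
stop time T_s = (1/10)/6 = 0.0167 s
robot covers v_R·T_r = 0.1000·0.2500 = 0.0250 m before braking
robot covers 0.1000·0.0167 − ½·6.0000·0.0167² = 0.0008 m while stopping
human over T_r+T_s: 2.0000·(0.2500+0.0167) = 0.5333 m
margins: 0.0200+0.0000+0.0150 = 0.0350 m
sum ≈ 0.0250+0.0008+0.5333+0.0350 ≈ 0.5942 m = S ✓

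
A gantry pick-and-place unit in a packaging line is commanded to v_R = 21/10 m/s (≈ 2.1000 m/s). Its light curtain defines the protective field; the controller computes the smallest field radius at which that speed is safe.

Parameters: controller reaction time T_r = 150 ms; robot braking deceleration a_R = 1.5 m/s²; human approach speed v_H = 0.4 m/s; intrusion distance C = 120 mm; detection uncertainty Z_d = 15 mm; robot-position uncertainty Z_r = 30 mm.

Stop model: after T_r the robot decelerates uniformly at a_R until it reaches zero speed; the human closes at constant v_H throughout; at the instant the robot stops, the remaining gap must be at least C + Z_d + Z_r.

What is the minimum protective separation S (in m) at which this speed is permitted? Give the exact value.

braking lasts T_s = (21/10)/(3/2) = 1.4000 s
reaction-phase robot travel = 2.1000·0.1500 = 0.3150 m
robot under decel: 2.1000²/(2·1.5000) = 1.4700 m
human closes 0.4000·1.5500 = 0.6200 m
residual clearance needed = 0.1200+0.0150+0.0300 = 0.1650 m
S_min ≈ 0.3150+1.4700+0.6200+0.1650  ⇒  S_min = 257/100 m

S_min = 257/100 m = 2.5700 m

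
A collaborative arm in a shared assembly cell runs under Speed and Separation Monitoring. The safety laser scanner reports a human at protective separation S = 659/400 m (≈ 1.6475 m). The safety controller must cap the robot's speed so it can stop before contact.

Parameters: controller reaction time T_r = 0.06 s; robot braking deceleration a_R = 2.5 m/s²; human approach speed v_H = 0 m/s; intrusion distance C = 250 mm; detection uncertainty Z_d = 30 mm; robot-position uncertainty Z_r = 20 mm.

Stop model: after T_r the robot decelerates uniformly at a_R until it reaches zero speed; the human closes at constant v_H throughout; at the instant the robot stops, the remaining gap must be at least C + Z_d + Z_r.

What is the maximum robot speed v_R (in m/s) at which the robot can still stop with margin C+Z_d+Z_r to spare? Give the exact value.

v_R_max = 49/20 m/s = 2.4500 m/s

quadratic (1/5)·v² + (3/50)·v + (-539/400) = 0
  disc = (3/50)² − 4·(1/5)·(-539/400) = 676/625 ; √disc = 26/25
  v_R = (−(3/50) + 26/25) / (2·(1/5)) = 49/20 m/s
check:
T_s = v_R/a_R = (49/20)/(5/2) = 0.9800 s
reaction-phase robot travel = 2.4500·0.0600 = 0.1470 m
robot under decel: 2.4500²/(2·2.5000) = 1.2005 m
human over T_r+T_s: 0.0000·(0.0600+0.9800) = 0.0000 m
margins: 0.2500+0.0300+0.0200 = 0.3000 m
sum ≈ 0.1470+1.2005+0.0000+0.3000 ≈ 1.6475 m = S ✓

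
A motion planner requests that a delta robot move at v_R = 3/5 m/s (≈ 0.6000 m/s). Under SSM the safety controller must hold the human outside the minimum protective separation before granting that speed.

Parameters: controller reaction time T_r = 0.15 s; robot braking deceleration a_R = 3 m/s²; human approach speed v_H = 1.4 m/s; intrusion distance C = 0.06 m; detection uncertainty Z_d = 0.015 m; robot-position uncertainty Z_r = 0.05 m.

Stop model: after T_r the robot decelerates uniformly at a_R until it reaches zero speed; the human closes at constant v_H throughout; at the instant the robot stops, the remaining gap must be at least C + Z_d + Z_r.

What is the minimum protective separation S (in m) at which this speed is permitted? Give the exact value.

braking lasts T_s = (3/5)/3 = 0.2000 s
robot in T_r: 0.6000·0.1500 = 0.0900 m
braking distance = 0.6000²/(2·3.0000) = 0.0600 m
person approaches 1.4000·(0.1500+0.2000) = 0.4900 m
margins: 0.0600+0.0150+0.0500 = 0.1250 m
S_min ≈ 0.0900+0.0600+0.4900+0.1250  ⇒  S_min = 153/200 m

S_min = 153/200 m = 0.7650 m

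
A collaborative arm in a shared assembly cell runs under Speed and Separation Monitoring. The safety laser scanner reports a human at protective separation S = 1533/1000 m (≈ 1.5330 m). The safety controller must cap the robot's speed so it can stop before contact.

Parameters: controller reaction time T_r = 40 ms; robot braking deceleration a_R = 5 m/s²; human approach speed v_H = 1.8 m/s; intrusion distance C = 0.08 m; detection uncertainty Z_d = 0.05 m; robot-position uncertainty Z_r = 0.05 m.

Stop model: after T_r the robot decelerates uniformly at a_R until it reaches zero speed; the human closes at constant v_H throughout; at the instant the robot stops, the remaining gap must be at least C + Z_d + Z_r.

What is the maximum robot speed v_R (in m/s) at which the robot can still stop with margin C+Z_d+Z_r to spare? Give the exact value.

v_R_max = 21/10 m/s = 2.1000 m/s

at the boundary: (1/10)·v² + (2/5)·v + (-1281/1000) = 0
  disc = (2/5)² − 4·(1/10)·(-1281/1000) = 1681/2500 ; √disc = 41/50
  v_R = (−(2/5) + 41/50) / (2·(1/10)) = 21/10 m/s
check:
T_s = v_R/a_R = (21/10)/5 = 0.4200 s
robot covers v_R·T_r = 2.1000·0.0400 = 0.0840 m before braking
braking distance = 2.1000²/(2·5.0000) = 0.4410 m
human closes 1.8000·0.4600 = 0.8280 m
C+Z_d+Z_r = 0.0800+0.0500+0.0500 = 0.1800 m
sum ≈ 0.0840+0.4410+0.8280+0.1800 ≈ 1.5330 m = S ✓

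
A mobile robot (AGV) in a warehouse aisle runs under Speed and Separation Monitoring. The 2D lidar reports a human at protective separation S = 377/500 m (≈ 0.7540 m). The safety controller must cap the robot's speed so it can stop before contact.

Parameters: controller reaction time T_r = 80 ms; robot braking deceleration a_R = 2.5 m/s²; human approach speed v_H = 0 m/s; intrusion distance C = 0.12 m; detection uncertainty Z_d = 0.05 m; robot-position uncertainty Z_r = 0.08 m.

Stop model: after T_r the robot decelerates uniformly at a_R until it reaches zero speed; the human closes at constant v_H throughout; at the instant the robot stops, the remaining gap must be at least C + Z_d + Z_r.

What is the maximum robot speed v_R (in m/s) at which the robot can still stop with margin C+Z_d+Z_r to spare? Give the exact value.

at the boundary: (1/5)·v² + (2/25)·v + (-63/125) = 0
  disc = (2/25)² − 4·(1/5)·(-63/125) = 256/625 ; √disc = 16/25
  v_R = (−(2/25) + 16/25) / (2·(1/5)) = 7/5 m/s
check:
T_s = v_R/a_R = (7/5)/(5/2) = 0.5600 s
reaction-phase robot travel = 1.4000·0.0800 = 0.1120 m
braking distance = 1.4000²/(2·2.5000) = 0.3920 m
person approaches 0.0000·(0.0800+0.5600) = 0.0000 m
residual clearance needed = 0.1200+0.0500+0.0800 = 0.2500 m
sum ≈ 0.1120+0.3920+0.0000+0.2500 ≈ 0.7540 m = S ✓

v_R_max = 7/5 m/s = 1.4000 m/s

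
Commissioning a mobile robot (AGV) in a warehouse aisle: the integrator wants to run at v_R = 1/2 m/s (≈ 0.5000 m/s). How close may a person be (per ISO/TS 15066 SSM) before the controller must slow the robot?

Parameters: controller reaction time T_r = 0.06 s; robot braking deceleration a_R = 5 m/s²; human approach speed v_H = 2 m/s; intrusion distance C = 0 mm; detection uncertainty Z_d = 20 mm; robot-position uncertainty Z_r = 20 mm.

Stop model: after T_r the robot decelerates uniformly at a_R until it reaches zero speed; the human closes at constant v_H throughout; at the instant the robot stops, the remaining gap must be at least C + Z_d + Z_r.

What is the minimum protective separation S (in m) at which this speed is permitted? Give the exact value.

stop time T_s = (1/2)/5 = 0.1000 s
robot in T_r: 0.5000·0.0600 = 0.0300 m
braking distance = 0.5000²/(2·5.0000) = 0.0250 m
person approaches 2.0000·(0.0600+0.1000) = 0.3200 m
C+Z_d+Z_r = 0.0000+0.0200+0.0200 = 0.0400 m
S_min ≈ 0.0300+0.0250+0.3200+0.0400  ⇒  S_min = 83/200 m

S_min = 83/200 m = 0.4150 m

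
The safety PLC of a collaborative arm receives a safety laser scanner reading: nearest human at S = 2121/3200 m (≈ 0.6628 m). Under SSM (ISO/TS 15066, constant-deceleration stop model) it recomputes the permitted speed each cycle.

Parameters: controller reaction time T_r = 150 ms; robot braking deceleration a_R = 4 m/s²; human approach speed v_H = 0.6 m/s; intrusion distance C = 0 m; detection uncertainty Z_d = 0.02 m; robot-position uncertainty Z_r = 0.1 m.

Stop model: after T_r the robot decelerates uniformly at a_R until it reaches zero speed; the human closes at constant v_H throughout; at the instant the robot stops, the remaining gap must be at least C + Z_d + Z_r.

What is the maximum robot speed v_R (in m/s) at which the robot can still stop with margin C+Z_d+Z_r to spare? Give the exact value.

v_R_max = 21/20 m/s = 1.0500 m/s

at the boundary: (1/8)·v² + (3/10)·v + (-1449/3200) = 0
  disc = (3/10)² − 4·(1/8)·(-1449/3200) = 81/256 ; √disc = 9/16
  v_R = (−(3/10) + 9/16) / (2·(1/8)) = 21/20 m/s
check:
stop time T_s = (21/20)/4 = 0.2625 s
robot covers v_R·T_r = 1.0500·0.1500 = 0.1575 m before braking
robot under decel: 1.0500²/(2·4.0000) = 0.1378 m
human closes 0.6000·0.4125 = 0.2475 m
margins: 0.0000+0.0200+0.1000 = 0.1200 m
sum ≈ 0.1575+0.1378+0.2475+0.1200 ≈ 0.6628 m = S ✓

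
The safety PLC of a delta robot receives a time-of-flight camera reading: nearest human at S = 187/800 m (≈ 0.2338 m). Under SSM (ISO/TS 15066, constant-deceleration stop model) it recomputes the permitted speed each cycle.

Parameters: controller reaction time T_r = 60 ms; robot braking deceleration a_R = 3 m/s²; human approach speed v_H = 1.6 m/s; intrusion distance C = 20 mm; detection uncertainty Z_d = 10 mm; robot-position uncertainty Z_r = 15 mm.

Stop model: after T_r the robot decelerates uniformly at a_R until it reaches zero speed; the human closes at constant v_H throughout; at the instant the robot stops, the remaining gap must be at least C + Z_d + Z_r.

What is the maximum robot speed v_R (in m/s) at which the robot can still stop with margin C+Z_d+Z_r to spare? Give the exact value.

collect terms ⇒ (1/6)·v_R² + (89/150)·v_R + (-371/4000) = 0
  disc = (89/150)² − 4·(1/6)·(-371/4000) = 37249/90000 ; √disc = 193/300
  v_R = (−(89/150) + 193/300) / (2·(1/6)) = 3/20 m/s
check:
T_s = v_R/a_R = (3/20)/3 = 0.0500 s
robot covers v_R·T_r = 0.1500·0.0600 = 0.0090 m before braking
braking distance = 0.1500²/(2·3.0000) = 0.0037 m
human over T_r+T_s: 1.6000·(0.0600+0.0500) = 0.1760 m
C+Z_d+Z_r = 0.0200+0.0100+0.0150 = 0.0450 m
sum ≈ 0.0090+0.0037+0.1760+0.0450 ≈ 0.2338 m = S ✓

v_R_max = 3/20 m/s = 0.1500 m/s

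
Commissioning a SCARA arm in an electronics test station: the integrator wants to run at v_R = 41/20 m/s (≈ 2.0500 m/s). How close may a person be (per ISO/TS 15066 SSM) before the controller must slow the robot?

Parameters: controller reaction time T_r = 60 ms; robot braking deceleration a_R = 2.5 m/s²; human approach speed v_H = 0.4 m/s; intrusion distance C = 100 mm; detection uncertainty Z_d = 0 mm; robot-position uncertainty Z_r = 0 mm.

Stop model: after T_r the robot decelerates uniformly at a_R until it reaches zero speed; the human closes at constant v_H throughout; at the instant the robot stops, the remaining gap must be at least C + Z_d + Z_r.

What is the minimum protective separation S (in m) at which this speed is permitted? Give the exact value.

S_min = 2831/2000 m = 1.4155 m

T_s = v_R/a_R = (41/20)/(5/2) = 0.8200 s
reaction-phase robot travel = 2.0500·0.0600 = 0.1230 m
braking distance = 2.0500²/(2·2.5000) = 0.8405 m
person approaches 0.4000·(0.0600+0.8200) = 0.3520 m
residual clearance needed = 0.1000+0.0000+0.0000 = 0.1000 m
S_min ≈ 0.1230+0.8405+0.3520+0.1000  ⇒  S_min = 2831/2000 m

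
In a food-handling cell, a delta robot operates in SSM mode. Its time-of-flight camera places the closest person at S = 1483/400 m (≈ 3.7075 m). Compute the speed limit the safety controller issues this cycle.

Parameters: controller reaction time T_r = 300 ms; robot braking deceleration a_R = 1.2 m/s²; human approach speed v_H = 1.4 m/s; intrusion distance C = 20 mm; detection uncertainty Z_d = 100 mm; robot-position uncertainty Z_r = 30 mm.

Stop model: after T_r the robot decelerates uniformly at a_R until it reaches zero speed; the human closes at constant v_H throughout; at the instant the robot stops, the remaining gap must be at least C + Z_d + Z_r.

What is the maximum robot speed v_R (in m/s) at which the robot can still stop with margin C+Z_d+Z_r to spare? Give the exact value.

quadratic (5/12)·v² + (22/15)·v + (-251/80) = 0
  disc = (22/15)² − 4·(5/12)·(-251/80) = 26569/3600 ; √disc = 163/60
  v_R = (−(22/15) + 163/60) / (2·(5/12)) = 3/2 m/s
check:
braking lasts T_s = (3/2)/(6/5) = 1.2500 s
reaction-phase robot travel = 1.5000·0.3000 = 0.4500 m
braking distance = 1.5000²/(2·1.2000) = 0.9375 m
human closes 1.4000·1.5500 = 2.1700 m
margins: 0.0200+0.1000+0.0300 = 0.1500 m
sum ≈ 0.4500+0.9375+2.1700+0.1500 ≈ 3.7075 m = S ✓

v_R_max = 3/2 m/s = 1.5000 m/s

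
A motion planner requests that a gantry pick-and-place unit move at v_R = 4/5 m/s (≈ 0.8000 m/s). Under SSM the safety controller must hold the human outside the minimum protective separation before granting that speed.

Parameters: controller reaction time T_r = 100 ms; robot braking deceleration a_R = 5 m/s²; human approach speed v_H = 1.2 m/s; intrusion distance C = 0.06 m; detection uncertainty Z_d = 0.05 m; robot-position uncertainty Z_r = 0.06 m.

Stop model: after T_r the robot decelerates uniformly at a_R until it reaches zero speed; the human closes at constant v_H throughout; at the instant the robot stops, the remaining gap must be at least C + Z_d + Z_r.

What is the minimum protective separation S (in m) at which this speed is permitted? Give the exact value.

S_min = 313/500 m = 0.6260 m

braking lasts T_s = (4/5)/5 = 0.1600 s
reaction-phase robot travel = 0.8000·0.1000 = 0.0800 m
robot under decel: 0.8000²/(2·5.0000) = 0.0640 m
person approaches 1.2000·(0.1000+0.1600) = 0.3120 m
C+Z_d+Z_r = 0.0600+0.0500+0.0600 = 0.1700 m
S_min ≈ 0.0800+0.0640+0.3120+0.1700  ⇒  S_min = 313/500 m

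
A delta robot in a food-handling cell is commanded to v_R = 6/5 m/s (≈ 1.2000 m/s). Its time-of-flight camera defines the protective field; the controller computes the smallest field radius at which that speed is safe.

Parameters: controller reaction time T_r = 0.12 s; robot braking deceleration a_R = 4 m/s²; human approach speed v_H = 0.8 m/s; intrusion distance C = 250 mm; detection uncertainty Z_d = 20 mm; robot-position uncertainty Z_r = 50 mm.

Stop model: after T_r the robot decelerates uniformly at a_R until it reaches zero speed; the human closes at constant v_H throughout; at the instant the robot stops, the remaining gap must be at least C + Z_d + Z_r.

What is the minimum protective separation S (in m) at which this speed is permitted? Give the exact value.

T_s = v_R/a_R = (6/5)/4 = 0.3000 s
reaction-phase robot travel = 1.2000·0.1200 = 0.1440 m
robot under decel: 1.2000²/(2·4.0000) = 0.1800 m
human over T_r+T_s: 0.8000·(0.1200+0.3000) = 0.3360 m
residual clearance needed = 0.2500+0.0200+0.0500 = 0.3200 m
S_min ≈ 0.1440+0.1800+0.3360+0.3200  ⇒  S_min = 49/50 m

S_min = 49/50 m = 0.9800 m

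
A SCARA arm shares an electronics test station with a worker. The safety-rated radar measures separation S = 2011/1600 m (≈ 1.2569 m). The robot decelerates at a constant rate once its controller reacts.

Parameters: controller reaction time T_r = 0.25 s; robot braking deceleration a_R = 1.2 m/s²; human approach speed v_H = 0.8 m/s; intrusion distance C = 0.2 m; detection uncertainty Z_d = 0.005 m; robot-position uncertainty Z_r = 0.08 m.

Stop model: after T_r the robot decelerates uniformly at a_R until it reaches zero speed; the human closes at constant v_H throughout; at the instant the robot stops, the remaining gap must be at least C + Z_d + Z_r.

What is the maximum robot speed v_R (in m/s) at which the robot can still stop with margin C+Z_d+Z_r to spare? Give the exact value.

quadratic (5/12)·v² + (11/12)·v + (-247/320) = 0
  disc = (11/12)² − 4·(5/12)·(-247/320) = 1225/576 ; √disc = 35/24
  v_R = (−(11/12) + 35/24) / (2·(5/12)) = 13/20 m/s
check:
braking lasts T_s = (13/20)/(6/5) = 0.5417 s
reaction-phase robot travel = 0.6500·0.2500 = 0.1625 m
braking distance = 0.6500²/(2·1.2000) = 0.1760 m
human closes 0.8000·0.7917 = 0.6333 m
margins: 0.2000+0.0050+0.0800 = 0.2850 m
sum ≈ 0.1625+0.1760+0.6333+0.2850 ≈ 1.2569 m = S ✓

v_R_max = 13/20 m/s = 0.6500 m/s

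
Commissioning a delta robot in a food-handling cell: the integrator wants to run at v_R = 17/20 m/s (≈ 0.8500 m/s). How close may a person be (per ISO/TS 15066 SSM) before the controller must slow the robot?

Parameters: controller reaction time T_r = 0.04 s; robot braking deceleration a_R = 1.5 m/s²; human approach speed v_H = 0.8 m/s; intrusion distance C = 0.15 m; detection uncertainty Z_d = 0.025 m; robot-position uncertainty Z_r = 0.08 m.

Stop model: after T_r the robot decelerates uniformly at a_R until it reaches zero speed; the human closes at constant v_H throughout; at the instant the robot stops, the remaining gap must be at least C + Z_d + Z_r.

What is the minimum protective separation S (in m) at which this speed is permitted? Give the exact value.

stop time T_s = (17/20)/(3/2) = 0.5667 s
robot in T_r: 0.8500·0.0400 = 0.0340 m
braking distance = 0.8500²/(2·1.5000) = 0.2408 m
person approaches 0.8000·(0.0400+0.5667) = 0.4853 m
C+Z_d+Z_r = 0.1500+0.0250+0.0800 = 0.2550 m
S_min ≈ 0.0340+0.2408+0.4853+0.2550  ⇒  S_min = 6091/6000 m

S_min = 6091/6000 m = 1.0152 m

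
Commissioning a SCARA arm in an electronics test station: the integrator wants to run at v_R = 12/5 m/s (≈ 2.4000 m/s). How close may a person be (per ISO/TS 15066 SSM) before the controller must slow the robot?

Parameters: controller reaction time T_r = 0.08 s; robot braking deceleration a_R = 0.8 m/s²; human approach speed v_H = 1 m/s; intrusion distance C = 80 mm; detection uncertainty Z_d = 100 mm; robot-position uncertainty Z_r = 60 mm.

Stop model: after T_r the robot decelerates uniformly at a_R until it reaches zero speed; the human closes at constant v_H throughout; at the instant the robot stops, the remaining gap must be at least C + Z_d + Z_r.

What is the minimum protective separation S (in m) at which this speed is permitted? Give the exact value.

stop time T_s = (12/5)/(4/5) = 3.0000 s
robot covers v_R·T_r = 2.4000·0.0800 = 0.1920 m before braking
robot under decel: 2.4000²/(2·0.8000) = 3.6000 m
person approaches 1.0000·(0.0800+3.0000) = 3.0800 m
margins: 0.0800+0.1000+0.0600 = 0.2400 m
S_min ≈ 0.1920+3.6000+3.0800+0.2400  ⇒  S_min = 889/125 m

S_min = 889/125 m = 7.1120 m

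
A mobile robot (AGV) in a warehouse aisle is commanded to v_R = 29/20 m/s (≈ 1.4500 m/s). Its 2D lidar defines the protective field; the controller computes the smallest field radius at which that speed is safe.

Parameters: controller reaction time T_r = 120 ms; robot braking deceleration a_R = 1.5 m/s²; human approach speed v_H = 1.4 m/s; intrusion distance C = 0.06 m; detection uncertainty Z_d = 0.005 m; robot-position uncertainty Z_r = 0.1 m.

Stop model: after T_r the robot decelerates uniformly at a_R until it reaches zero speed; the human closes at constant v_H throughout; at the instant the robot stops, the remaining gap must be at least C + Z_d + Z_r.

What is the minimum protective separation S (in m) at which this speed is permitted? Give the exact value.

T_s = v_R/a_R = (29/20)/(3/2) = 0.9667 s
robot covers v_R·T_r = 1.4500·0.1200 = 0.1740 m before braking
robot under decel: 1.4500²/(2·1.5000) = 0.7008 m
person approaches 1.4000·(0.1200+0.9667) = 1.5213 m
residual clearance needed = 0.0600+0.0050+0.1000 = 0.1650 m
S_min ≈ 0.1740+0.7008+1.5213+0.1650  ⇒  S_min = 15367/6000 m

S_min = 15367/6000 m = 2.5612 m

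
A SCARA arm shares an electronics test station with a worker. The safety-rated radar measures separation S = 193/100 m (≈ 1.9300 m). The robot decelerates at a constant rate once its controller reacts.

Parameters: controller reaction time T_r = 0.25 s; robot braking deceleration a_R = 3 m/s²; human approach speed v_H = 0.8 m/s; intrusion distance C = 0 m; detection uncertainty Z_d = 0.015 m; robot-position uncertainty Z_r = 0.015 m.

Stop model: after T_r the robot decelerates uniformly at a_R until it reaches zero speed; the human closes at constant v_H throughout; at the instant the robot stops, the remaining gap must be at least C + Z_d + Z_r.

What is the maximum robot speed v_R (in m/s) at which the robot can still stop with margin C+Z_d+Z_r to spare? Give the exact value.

v_R_max = 2 m/s = 2.0000 m/s

collect terms ⇒ (1/6)·v_R² + (31/60)·v_R + (-17/10) = 0
  disc = (31/60)² − 4·(1/6)·(-17/10) = 5041/3600 ; √disc = 71/60
  v_R = (−(31/60) + 71/60) / (2·(1/6)) = 2 m/s
check:
braking lasts T_s = 2/3 = 0.6667 s
reaction-phase robot travel = 2.0000·0.2500 = 0.5000 m
robot under decel: 2.0000²/(2·3.0000) = 0.6667 m
person approaches 0.8000·(0.2500+0.6667) = 0.7333 m
C+Z_d+Z_r = 0.0000+0.0150+0.0150 = 0.0300 m
sum ≈ 0.5000+0.6667+0.7333+0.0300 ≈ 1.9300 m = S ✓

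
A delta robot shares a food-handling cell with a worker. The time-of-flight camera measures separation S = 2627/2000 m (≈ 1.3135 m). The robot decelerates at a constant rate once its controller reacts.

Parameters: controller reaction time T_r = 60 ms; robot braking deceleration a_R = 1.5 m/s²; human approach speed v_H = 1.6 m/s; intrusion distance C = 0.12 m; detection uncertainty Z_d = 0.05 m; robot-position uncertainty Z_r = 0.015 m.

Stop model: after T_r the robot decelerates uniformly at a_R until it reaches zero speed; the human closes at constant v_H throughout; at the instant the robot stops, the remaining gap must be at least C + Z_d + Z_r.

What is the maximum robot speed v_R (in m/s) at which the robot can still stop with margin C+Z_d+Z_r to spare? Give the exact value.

at the boundary: (1/3)·v² + (169/150)·v + (-413/400) = 0
  disc = (169/150)² − 4·(1/3)·(-413/400) = 14884/5625 ; √disc = 122/75
  v_R = (−(169/150) + 122/75) / (2·(1/3)) = 3/4 m/s
check:
T_s = v_R/a_R = (3/4)/(3/2) = 0.5000 s
robot in T_r: 0.7500·0.0600 = 0.0450 m
robot under decel: 0.7500²/(2·1.5000) = 0.1875 m
human over T_r+T_s: 1.6000·(0.0600+0.5000) = 0.8960 m
C+Z_d+Z_r = 0.1200+0.0500+0.0150 = 0.1850 m
sum ≈ 0.0450+0.1875+0.8960+0.1850 ≈ 1.3135 m = S ✓

v_R_max = 3/4 m/s = 0.7500 m/s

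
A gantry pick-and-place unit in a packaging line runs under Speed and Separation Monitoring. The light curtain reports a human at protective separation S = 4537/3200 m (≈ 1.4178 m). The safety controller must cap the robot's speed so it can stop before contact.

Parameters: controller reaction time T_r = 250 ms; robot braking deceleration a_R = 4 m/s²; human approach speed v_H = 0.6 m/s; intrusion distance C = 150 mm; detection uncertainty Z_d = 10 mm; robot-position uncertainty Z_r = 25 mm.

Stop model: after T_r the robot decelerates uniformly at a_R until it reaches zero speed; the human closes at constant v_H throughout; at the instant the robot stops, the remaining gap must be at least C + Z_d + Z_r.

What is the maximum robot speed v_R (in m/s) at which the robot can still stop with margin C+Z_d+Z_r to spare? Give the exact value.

v_R_max = 7/4 m/s = 1.7500 m/s

collect terms ⇒ (1/8)·v_R² + (2/5)·v_R + (-693/640) = 0
  disc = (2/5)² − 4·(1/8)·(-693/640) = 4489/6400 ; √disc = 67/80
  v_R = (−(2/5) + 67/80) / (2·(1/8)) = 7/4 m/s
check:
braking lasts T_s = (7/4)/4 = 0.4375 s
reaction-phase robot travel = 1.7500·0.2500 = 0.4375 m
robot covers 1.7500·0.4375 − ½·4.0000·0.4375² = 0.3828 m while stopping
human over T_r+T_s: 0.6000·(0.2500+0.4375) = 0.4125 m
margins: 0.1500+0.0100+0.0250 = 0.1850 m
sum ≈ 0.4375+0.3828+0.4125+0.1850 ≈ 1.4178 m = S ✓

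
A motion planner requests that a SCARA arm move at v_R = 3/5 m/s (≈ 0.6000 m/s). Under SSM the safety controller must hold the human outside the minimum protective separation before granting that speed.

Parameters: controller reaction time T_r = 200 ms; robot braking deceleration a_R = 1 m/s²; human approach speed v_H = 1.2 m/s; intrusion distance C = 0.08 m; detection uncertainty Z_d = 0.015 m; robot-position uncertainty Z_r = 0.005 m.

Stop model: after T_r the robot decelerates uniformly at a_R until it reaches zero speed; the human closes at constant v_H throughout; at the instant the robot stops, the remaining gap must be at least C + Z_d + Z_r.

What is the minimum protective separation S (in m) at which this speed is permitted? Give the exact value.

S_min = 34/25 m = 1.3600 m

stop time T_s = (3/5)/1 = 0.6000 s
robot in T_r: 0.6000·0.2000 = 0.1200 m
braking distance = 0.6000²/(2·1.0000) = 0.1800 m
human closes 1.2000·0.8000 = 0.9600 m
margins: 0.0800+0.0150+0.0050 = 0.1000 m
S_min ≈ 0.1200+0.1800+0.9600+0.1000  ⇒  S_min = 34/25 m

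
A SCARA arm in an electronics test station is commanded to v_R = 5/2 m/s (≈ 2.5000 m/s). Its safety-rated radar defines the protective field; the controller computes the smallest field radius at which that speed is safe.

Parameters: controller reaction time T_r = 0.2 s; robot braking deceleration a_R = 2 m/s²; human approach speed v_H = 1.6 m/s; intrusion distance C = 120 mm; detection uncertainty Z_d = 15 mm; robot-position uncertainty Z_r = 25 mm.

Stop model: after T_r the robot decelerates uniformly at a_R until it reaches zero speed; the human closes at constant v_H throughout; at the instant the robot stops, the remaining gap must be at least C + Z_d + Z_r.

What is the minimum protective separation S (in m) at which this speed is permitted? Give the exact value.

S_min = 1817/400 m = 4.5425 m

braking lasts T_s = (5/2)/2 = 1.2500 s
reaction-phase robot travel = 2.5000·0.2000 = 0.5000 m
robot covers 2.5000·1.2500 − ½·2.0000·1.2500² = 1.5625 m while stopping
person approaches 1.6000·(0.2000+1.2500) = 2.3200 m
residual clearance needed = 0.1200+0.0150+0.0250 = 0.1600 m
S_min ≈ 0.5000+1.5625+2.3200+0.1600  ⇒  S_min = 1817/400 m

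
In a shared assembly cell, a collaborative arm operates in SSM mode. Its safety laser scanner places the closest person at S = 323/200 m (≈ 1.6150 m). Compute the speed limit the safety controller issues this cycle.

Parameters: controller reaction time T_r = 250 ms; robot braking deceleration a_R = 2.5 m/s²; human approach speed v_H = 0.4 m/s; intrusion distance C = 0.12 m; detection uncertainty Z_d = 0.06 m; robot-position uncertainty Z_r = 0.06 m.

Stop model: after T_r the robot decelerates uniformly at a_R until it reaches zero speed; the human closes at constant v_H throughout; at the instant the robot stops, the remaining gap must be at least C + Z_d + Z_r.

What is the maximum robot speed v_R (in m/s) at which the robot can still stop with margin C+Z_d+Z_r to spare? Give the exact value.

v_R_max = 17/10 m/s = 1.7000 m/s

at the boundary: (1/5)·v² + (41/100)·v + (-51/40) = 0
  disc = (41/100)² − 4·(1/5)·(-51/40) = 11881/10000 ; √disc = 109/100
  v_R = (−(41/100) + 109/100) / (2·(1/5)) = 17/10 m/s
check:
T_s = v_R/a_R = (17/10)/(5/2) = 0.6800 s
reaction-phase robot travel = 1.7000·0.2500 = 0.4250 m
braking distance = 1.7000²/(2·2.5000) = 0.5780 m
human over T_r+T_s: 0.4000·(0.2500+0.6800) = 0.3720 m
margins: 0.1200+0.0600+0.0600 = 0.2400 m
sum ≈ 0.4250+0.5780+0.3720+0.2400 ≈ 1.6150 m = S ✓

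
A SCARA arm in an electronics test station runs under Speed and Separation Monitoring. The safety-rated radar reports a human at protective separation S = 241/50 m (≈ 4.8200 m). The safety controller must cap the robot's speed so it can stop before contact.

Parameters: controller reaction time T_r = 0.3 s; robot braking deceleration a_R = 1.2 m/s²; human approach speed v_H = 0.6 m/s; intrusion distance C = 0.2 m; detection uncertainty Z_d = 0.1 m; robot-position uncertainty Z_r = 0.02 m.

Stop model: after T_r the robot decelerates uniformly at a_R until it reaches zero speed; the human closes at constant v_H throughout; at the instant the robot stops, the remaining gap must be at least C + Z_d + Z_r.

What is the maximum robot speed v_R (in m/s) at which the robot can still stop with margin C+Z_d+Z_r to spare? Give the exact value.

at the boundary: (5/12)·v² + (4/5)·v + (-108/25) = 0
  disc = (4/5)² − 4·(5/12)·(-108/25) = 196/25 ; √disc = 14/5
  v_R = (−(4/5) + 14/5) / (2·(5/12)) = 12/5 m/s
check:
T_s = v_R/a_R = (12/5)/(6/5) = 2.0000 s
robot covers v_R·T_r = 2.4000·0.3000 = 0.7200 m before braking
robot under decel: 2.4000²/(2·1.2000) = 2.4000 m
person approaches 0.6000·(0.3000+2.0000) = 1.3800 m
residual clearance needed = 0.2000+0.1000+0.0200 = 0.3200 m
sum ≈ 0.7200+2.4000+1.3800+0.3200 ≈ 4.8200 m = S ✓

v_R_max = 12/5 m/s = 2.4000 m/s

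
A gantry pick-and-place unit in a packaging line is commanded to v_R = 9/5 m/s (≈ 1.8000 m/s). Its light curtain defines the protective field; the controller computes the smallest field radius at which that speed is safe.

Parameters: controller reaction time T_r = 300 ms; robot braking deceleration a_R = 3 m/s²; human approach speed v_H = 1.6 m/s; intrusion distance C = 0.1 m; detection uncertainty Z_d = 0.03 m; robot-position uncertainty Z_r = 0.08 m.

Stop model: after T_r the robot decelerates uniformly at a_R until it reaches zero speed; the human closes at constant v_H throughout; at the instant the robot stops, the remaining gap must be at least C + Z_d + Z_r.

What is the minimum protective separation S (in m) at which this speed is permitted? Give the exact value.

stop time T_s = (9/5)/3 = 0.6000 s
robot in T_r: 1.8000·0.3000 = 0.5400 m
robot under decel: 1.8000²/(2·3.0000) = 0.5400 m
human over T_r+T_s: 1.6000·(0.3000+0.6000) = 1.4400 m
margins: 0.1000+0.0300+0.0800 = 0.2100 m
S_min ≈ 0.5400+0.5400+1.4400+0.2100  ⇒  S_min = 273/100 m

S_min = 273/100 m = 2.7300 m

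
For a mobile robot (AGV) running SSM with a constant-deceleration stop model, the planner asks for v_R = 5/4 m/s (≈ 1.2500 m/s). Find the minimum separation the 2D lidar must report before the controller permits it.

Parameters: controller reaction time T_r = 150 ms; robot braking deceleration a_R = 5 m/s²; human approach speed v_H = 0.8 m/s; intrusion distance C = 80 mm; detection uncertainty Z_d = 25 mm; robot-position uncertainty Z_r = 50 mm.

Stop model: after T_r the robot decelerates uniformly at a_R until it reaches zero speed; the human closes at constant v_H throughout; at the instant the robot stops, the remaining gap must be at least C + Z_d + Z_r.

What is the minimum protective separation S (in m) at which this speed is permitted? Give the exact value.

S_min = 131/160 m = 0.8187 m

T_s = v_R/a_R = (5/4)/5 = 0.2500 s
robot in T_r: 1.2500·0.1500 = 0.1875 m
braking distance = 1.2500²/(2·5.0000) = 0.1562 m
human closes 0.8000·0.4000 = 0.3200 m
residual clearance needed = 0.0800+0.0250+0.0500 = 0.1550 m
S_min ≈ 0.1875+0.1562+0.3200+0.1550  ⇒  S_min = 131/160 m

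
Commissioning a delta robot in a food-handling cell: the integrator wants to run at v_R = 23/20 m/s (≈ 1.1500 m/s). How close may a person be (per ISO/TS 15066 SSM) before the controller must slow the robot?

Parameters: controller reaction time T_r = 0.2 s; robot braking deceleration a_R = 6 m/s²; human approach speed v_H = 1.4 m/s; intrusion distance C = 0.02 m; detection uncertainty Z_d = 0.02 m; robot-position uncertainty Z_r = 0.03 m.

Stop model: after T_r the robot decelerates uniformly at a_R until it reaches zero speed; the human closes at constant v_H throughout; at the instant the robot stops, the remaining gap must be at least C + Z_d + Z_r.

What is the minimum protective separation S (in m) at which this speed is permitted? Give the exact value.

S_min = 4601/4800 m = 0.9585 m

braking lasts T_s = (23/20)/6 = 0.1917 s
robot covers v_R·T_r = 1.1500·0.2000 = 0.2300 m before braking
robot covers 1.1500·0.1917 − ½·6.0000·0.1917² = 0.1102 m while stopping
human closes 1.4000·0.3917 = 0.5483 m
C+Z_d+Z_r = 0.0200+0.0200+0.0300 = 0.0700 m
S_min ≈ 0.2300+0.1102+0.5483+0.0700  ⇒  S_min = 4601/4800 m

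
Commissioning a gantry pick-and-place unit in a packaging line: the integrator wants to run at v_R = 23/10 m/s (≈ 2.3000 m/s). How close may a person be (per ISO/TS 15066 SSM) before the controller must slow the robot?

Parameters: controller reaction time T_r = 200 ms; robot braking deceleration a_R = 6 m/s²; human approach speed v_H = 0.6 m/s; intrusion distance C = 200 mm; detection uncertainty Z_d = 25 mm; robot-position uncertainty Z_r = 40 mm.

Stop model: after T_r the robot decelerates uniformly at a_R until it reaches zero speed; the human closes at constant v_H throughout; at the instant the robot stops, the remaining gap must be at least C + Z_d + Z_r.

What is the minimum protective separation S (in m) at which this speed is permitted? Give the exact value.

S_min = 1819/1200 m = 1.5158 m

braking lasts T_s = (23/10)/6 = 0.3833 s
robot covers v_R·T_r = 2.3000·0.2000 = 0.4600 m before braking
robot covers 2.3000·0.3833 − ½·6.0000·0.3833² = 0.4408 m while stopping
human closes 0.6000·0.5833 = 0.3500 m
residual clearance needed = 0.2000+0.0250+0.0400 = 0.2650 m
S_min ≈ 0.4600+0.4408+0.3500+0.2650  ⇒  S_min = 1819/1200 m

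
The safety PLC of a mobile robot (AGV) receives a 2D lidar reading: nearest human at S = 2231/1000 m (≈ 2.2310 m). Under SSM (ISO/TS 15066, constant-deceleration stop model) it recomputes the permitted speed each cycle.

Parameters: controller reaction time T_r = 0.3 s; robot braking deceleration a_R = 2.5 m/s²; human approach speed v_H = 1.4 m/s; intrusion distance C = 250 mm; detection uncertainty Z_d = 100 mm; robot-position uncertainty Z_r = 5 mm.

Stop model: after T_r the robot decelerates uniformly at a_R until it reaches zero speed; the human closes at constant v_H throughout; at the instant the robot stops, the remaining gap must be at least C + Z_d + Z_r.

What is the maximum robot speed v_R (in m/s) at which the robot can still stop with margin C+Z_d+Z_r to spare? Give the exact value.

quadratic (1/5)·v² + (43/50)·v + (-182/125) = 0
  disc = (43/50)² − 4·(1/5)·(-182/125) = 4761/2500 ; √disc = 69/50
  v_R = (−(43/50) + 69/50) / (2·(1/5)) = 13/10 m/s
check:
stop time T_s = (13/10)/(5/2) = 0.5200 s
reaction-phase robot travel = 1.3000·0.3000 = 0.3900 m
braking distance = 1.3000²/(2·2.5000) = 0.3380 m
human closes 1.4000·0.8200 = 1.1480 m
margins: 0.2500+0.1000+0.0050 = 0.3550 m
sum ≈ 0.3900+0.3380+1.1480+0.3550 ≈ 2.2310 m = S ✓

v_R_max = 13/10 m/s = 1.3000 m/s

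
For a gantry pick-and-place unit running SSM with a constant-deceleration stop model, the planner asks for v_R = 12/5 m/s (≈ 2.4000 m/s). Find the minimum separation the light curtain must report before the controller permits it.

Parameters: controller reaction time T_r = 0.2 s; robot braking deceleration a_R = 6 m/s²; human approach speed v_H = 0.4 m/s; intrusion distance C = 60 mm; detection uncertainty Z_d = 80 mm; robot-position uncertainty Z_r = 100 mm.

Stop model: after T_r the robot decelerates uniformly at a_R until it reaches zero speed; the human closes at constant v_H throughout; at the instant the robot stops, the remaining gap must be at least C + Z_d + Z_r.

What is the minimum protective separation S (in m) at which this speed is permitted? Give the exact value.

stop time T_s = (12/5)/6 = 0.4000 s
reaction-phase robot travel = 2.4000·0.2000 = 0.4800 m
robot under decel: 2.4000²/(2·6.0000) = 0.4800 m
human closes 0.4000·0.6000 = 0.2400 m
residual clearance needed = 0.0600+0.0800+0.1000 = 0.2400 m
S_min ≈ 0.4800+0.4800+0.2400+0.2400  ⇒  S_min = 36/25 m

S_min = 36/25 m = 1.4400 m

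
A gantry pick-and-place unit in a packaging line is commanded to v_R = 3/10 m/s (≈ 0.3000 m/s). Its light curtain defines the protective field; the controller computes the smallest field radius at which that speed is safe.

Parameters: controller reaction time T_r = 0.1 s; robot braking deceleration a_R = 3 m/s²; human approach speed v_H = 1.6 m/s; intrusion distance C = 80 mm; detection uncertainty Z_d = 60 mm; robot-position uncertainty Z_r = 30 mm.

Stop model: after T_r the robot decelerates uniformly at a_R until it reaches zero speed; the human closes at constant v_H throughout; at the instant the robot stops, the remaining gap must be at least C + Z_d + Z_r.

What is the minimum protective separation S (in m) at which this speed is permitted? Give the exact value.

stop time T_s = (3/10)/3 = 0.1000 s
reaction-phase robot travel = 0.3000·0.1000 = 0.0300 m
robot under decel: 0.3000²/(2·3.0000) = 0.0150 m
person approaches 1.6000·(0.1000+0.1000) = 0.3200 m
margins: 0.0800+0.0600+0.0300 = 0.1700 m
S_min ≈ 0.0300+0.0150+0.3200+0.1700  ⇒  S_min = 107/200 m

S_min = 107/200 m = 0.5350 m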